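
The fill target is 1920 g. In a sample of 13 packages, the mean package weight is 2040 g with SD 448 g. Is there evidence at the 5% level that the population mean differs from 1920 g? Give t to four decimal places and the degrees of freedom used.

H0: μ = 1920; H1: μ ≠ 1920 (one-sample t-test, two-sided).
t = (x̄ − μ₀)/(s/√n) = (2040 − 1920)/(448/√13) = 0.9658
df = n − 1 = 12
Two-sided p-value ≈ 0.3532
Since p ≈ 0.3532 > α = 0.05, fail to reject H0; the evidence is not statistically significant.

t = 0.9658, df = 12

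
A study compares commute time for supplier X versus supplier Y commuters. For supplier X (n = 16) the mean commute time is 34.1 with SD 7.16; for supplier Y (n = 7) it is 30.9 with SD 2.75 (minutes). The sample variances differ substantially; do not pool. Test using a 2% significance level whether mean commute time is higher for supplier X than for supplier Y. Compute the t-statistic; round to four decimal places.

Let group 1 = supplier X, group 2 = supplier Y. H0: μ_1 = μ_2; H1: μ_1 > μ_2 (Welch's two-sample t-test, right-tailed).
t = (x̄_1 − x̄_2)/√(s_1²/n_1 + s_2²/n_2) = (34.1 − 30.9)/√(7.16²/16 + 2.75²/7) = 1.5460
Welch–Satterthwaite df ≈ 20.88
p-value = P(T ≥ 1.5460) ≈ 0.069
Since p ≈ 0.069 > α = 0.02, fail to reject H0; the data do not provide sufficient evidence against H0.

1.5460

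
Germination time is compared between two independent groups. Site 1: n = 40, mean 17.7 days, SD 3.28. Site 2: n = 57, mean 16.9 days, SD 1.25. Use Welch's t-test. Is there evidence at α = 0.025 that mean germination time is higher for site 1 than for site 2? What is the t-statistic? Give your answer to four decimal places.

1.4695

Let group 1 = site 1, group 2 = site 2. H0: μ_1 = μ_2; H1: μ_1 > μ_2 (Welch's two-sample t-test, right-tailed).
t = (x̄_1 − x̄_2)/√(s_1²/n_1 + s_2²/n_2) = (17.7 − 16.9)/√(3.28²/40 + 1.25²/57) = 1.4695
Welch–Satterthwaite df ≈ 47.01
p-value = P(T ≥ 1.4695) ≈ 0.074
Since p ≈ 0.074 > α = 0.025, fail to reject H0; the data do not provide sufficient evidence against H0.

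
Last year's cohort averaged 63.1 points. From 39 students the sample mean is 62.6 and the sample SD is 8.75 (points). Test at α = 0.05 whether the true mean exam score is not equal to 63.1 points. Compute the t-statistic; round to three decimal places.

H0: μ = 63.1; H1: μ ≠ 63.1 (one-sample t-test, two-sided).
t = (x̄ − μ₀)/(s/√n) = (62.6 − 63.1)/(8.75/√39) = -0.357
df = n − 1 = 38
Two-sided p-value ≈ 0.7232
Since p ≈ 0.7232 > α = 0.05, fail to reject H0; the data do not provide sufficient evidence against H0.

-0.357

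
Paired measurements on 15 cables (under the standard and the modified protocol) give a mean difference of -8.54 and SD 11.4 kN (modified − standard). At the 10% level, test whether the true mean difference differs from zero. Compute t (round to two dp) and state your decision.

H0: μ_d = 0; H1: μ_d ≠ 0 (paired t-test on the differences, two-sided).
t = d̄/(s_d/√n) = -8.54/(11.4/√15) = -2.90
df = n − 1 = 14
Two-sided p-value ≈ 0.0116
Since p ≈ 0.0116 < α = 0.1, reject H0; the evidence is statistically significant.

t = -2.90; reject H0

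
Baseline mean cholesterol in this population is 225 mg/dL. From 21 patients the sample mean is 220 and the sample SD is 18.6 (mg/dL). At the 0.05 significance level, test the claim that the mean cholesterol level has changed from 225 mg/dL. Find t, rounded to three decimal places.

-1.232

H0: μ = 225; H1: μ ≠ 225 (one-sample t-test, two-sided).
t = (x̄ − μ₀)/(s/√n) = (220 − 225)/(18.6/√21) = -1.232
df = n − 1 = 20
Two-sided p-value ≈ 0.232
Since p ≈ 0.232 > α = 0.05, fail to reject H0; the evidence is not statistically significant.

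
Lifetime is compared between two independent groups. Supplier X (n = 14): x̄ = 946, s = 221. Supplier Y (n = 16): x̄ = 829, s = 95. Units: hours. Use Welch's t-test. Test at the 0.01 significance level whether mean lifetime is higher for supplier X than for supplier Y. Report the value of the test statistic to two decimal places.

1.84

Let group 1 = supplier X, group 2 = supplier Y. H0: μ_1 = μ_2; H1: μ_1 > μ_2 (Welch's two-sample t-test, right-tailed).
t = (x̄_1 − x̄_2)/√(s_1²/n_1 + s_2²/n_2) = (946 − 829)/√(221²/14 + 95²/16) = 1.84
Welch–Satterthwaite df ≈ 17.15
p-value = P(T ≥ 1.84) ≈ 0.0417
Since p ≈ 0.0417 > α = 0.01, fail to reject H0; the data do not provide sufficient evidence against H0.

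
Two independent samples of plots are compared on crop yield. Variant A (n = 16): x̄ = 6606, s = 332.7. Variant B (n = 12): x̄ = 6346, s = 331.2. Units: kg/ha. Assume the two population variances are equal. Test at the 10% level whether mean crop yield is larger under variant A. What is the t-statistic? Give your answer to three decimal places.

2.050

Let group 1 = variant A, group 2 = variant B. H0: μ_1 = μ_2; H1: μ_1 > μ_2 (two-sample pooled-variance t-test, right-tailed).
s_p² = [(16−1)·332.7² + (12−1)·331.2²]/(16+12−2) = 110268
t = (6606 − 6346)/√[110268·(1/16 + 1/12)] = 2.050
df = n₁ + n₂ − 2 = 26
p-value = P(T ≥ 2.050) ≈ 0.0253
Since p ≈ 0.0253 < α = 0.1, reject H0; the evidence is statistically significant.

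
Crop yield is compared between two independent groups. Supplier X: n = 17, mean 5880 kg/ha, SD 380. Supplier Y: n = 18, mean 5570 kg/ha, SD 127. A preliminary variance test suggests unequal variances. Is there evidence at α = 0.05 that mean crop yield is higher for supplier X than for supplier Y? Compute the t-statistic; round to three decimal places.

Let group 1 = supplier X, group 2 = supplier Y. H0: μ_1 = μ_2; H1: μ_1 > μ_2 (Welch's two-sample t-test, right-tailed).
t = (x̄_1 − x̄_2)/√(s_1²/n_1 + s_2²/n_2) = (5880 − 5570)/√(380²/17 + 127²/18) = 3.199
Welch–Satterthwaite df ≈ 19.35
p-value = P(T ≥ 3.199) ≈ 0.002
Since p ≈ 0.002 < α = 0.05, reject H0; the evidence is statistically significant.

3.199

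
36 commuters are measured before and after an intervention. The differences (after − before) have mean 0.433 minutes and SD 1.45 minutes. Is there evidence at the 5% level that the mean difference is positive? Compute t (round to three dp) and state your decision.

H0: μ_d = 0; H1: μ_d > 0 (paired t-test on the differences, right-tailed).
t = d̄/(s_d/√n) = 0.433/(1.45/√36) = 1.792
df = n − 1 = 35
p-value = P(T ≥ 1.792) ≈ 0.0409
Since p ≈ 0.0409 < α = 0.05, reject H0; the data support H1.

t = 1.792; reject H0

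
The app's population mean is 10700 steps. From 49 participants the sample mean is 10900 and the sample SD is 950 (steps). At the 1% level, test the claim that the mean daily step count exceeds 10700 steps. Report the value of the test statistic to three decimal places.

H0: μ = 10700; H1: μ > 10700 (one-sample t-test, right-tailed).
t = (x̄ − μ₀)/(s/√n) = (10900 − 10700)/(950/√49) = 1.474
df = n − 1 = 48
p-value = P(T ≥ 1.474) ≈ 0.074
Since p ≈ 0.074 > α = 0.01, fail to reject H0; the evidence is not statistically significant.

1.474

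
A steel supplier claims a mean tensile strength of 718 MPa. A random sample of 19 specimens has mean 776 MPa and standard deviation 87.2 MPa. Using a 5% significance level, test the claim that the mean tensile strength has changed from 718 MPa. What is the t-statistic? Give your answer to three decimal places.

2.899

H0: μ = 718; H1: μ ≠ 718 (one-sample t-test, two-sided).
t = (x̄ − μ₀)/(s/√n) = (776 − 718)/(87.2/√19) = 2.899
df = n − 1 = 18
Two-sided p-value ≈ 0.010
Since p ≈ 0.010 < α = 0.05, reject H0; the evidence is statistically significant.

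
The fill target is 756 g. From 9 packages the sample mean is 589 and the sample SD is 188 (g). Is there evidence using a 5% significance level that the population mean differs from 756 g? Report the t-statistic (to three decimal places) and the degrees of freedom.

t = -2.665, df = 8

H0: μ = 756; H1: μ ≠ 756 (one-sample t-test, two-sided).
t = (x̄ − μ₀)/(s/√n) = (589 − 756)/(188/√9) = -2.665
df = n − 1 = 8
Two-sided p-value ≈ 0.0286
Since p ≈ 0.0286 < α = 0.05, reject H0; the evidence is statistically significant.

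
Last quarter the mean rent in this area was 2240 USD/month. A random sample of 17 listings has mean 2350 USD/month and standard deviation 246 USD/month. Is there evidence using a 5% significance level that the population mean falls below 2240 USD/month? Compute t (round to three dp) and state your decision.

t = 1.844; fail to reject H0

H0: μ = 2240; H1: μ < 2240 (one-sample t-test, left-tailed).
t = (x̄ − μ₀)/(s/√n) = (2350 − 2240)/(246/√17) = 1.844
df = n − 1 = 16
p-value = P(T ≤ 1.844) ≈ 0.9581
Since p ≈ 0.9581 > α = 0.05, fail to reject H0; the data do not provide sufficient evidence against H0.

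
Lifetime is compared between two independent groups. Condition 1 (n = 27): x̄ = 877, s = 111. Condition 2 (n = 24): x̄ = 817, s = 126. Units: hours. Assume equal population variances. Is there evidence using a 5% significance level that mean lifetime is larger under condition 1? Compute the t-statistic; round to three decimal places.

1.808

Let group 1 = condition 1, group 2 = condition 2. H0: μ_1 = μ_2; H1: μ_1 > μ_2 (two-sample pooled-variance t-test, right-tailed).
s_p² = [(27−1)·111² + (24−1)·126²]/(27+24−2) = 13989.7
t = (877 − 817)/√[13989.7·(1/27 + 1/24)] = 1.808
df = n₁ + n₂ − 2 = 49
p-value = P(T ≥ 1.808) ≈ 0.0384
Since p ≈ 0.0384 < α = 0.05, reject H0; the data support H1.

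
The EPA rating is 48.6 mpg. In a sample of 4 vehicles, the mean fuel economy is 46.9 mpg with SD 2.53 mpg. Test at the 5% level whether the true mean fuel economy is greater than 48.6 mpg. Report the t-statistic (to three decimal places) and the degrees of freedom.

t = -1.344, df = 3

H0: μ = 48.6; H1: μ > 48.6 (one-sample t-test, right-tailed).
t = (x̄ − μ₀)/(s/√n) = (46.9 − 48.6)/(2.53/√4) = -1.344
df = n − 1 = 3
p-value = P(T ≥ -1.344) ≈ 0.864
Since p ≈ 0.864 > α = 0.05, fail to reject H0; the evidence is not statistically significant.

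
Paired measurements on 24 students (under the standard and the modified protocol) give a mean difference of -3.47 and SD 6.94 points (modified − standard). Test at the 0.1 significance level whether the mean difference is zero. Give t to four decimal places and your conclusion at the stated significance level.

H0: μ_d = 0; H1: μ_d ≠ 0 (paired t-test on the differences, two-sided).
t = d̄/(s_d/√n) = -3.47/(6.94/√24) = -2.4495
df = n − 1 = 23
Two-sided p-value ≈ 0.022
Since p ≈ 0.022 < α = 0.1, reject H0; the data support H1.

t = -2.4495; reject H0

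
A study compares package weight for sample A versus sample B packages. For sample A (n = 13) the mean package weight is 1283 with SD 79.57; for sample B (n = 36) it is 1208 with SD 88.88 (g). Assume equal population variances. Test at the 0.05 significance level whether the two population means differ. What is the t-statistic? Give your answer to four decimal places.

Let group 1 = sample A, group 2 = sample B. H0: μ_1 = μ_2; H1: μ_1 ≠ μ_2 (two-sample pooled-variance t-test, two-sided).
s_p² = [(13−1)·79.57² + (36−1)·88.88²]/(13+36−2) = 7499.25
t = (1283 − 1208)/√[7499.25·(1/13 + 1/36)] = 2.6766
df = n₁ + n₂ − 2 = 47
Two-sided p-value ≈ 0.0102
Since p ≈ 0.0102 < α = 0.05, reject H0; the data support H1.

2.6766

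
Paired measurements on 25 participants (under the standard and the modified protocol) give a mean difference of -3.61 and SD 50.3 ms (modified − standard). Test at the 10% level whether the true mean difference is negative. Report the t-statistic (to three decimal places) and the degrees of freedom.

H0: μ_d = 0; H1: μ_d < 0 (paired t-test on the differences, left-tailed).
t = d̄/(s_d/√n) = -3.61/(50.3/√25) = -0.359
df = n − 1 = 24
p-value = P(T ≤ -0.359) ≈ 0.3614
Since p ≈ 0.3614 > α = 0.1, fail to reject H0; the evidence is not statistically significant.

t = -0.359, df = 24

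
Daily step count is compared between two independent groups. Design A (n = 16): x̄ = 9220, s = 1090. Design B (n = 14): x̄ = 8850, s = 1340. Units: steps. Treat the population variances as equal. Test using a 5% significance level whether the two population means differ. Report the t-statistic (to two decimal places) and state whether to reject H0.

t = 0.83; fail to reject H0

Let group 1 = design A, group 2 = design B. H0: μ_1 = μ_2; H1: μ_1 ≠ μ_2 (two-sample pooled-variance t-test, two-sided).
s_p² = [(16−1)·1090² + (14−1)·1340²]/(16+14−2) = 1470150
t = (9220 − 8850)/√[1470150·(1/16 + 1/14)] = 0.83
df = n₁ + n₂ − 2 = 28
Two-sided p-value ≈ 0.4114
Since p ≈ 0.4114 > α = 0.05, fail to reject H0; the evidence is not statistically significant.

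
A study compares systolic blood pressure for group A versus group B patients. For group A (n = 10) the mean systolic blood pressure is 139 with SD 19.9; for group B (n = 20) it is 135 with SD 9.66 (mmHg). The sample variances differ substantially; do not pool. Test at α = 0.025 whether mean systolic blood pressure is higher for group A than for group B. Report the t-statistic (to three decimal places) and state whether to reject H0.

Let group 1 = group A, group 2 = group B. H0: μ_1 = μ_2; H1: μ_1 > μ_2 (Welch's two-sample t-test, right-tailed).
t = (x̄_1 − x̄_2)/√(s_1²/n_1 + s_2²/n_2) = (139 − 135)/√(19.9²/10 + 9.66²/20) = 0.601
Welch–Satterthwaite df ≈ 11.17
p-value = P(T ≥ 0.601) ≈ 0.2799
Since p ≈ 0.2799 > α = 0.025, fail to reject H0; the evidence is not statistically significant.

t = 0.601; fail to reject H0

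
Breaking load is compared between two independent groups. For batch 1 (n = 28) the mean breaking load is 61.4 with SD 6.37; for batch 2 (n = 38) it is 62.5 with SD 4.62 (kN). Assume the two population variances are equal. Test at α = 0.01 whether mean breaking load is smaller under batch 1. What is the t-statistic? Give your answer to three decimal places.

-0.814

Let group 1 = batch 1, group 2 = batch 2. H0: μ_1 = μ_2; H1: μ_1 < μ_2 (two-sample pooled-variance t-test, left-tailed).
s_p² = [(28−1)·6.37² + (38−1)·4.62²]/(28+38−2) = 29.4581
t = (61.4 − 62.5)/√[29.4581·(1/28 + 1/38)] = -0.814
df = n₁ + n₂ − 2 = 64
p-value = P(T ≤ -0.814) ≈ 0.209
Since p ≈ 0.209 > α = 0.01, fail to reject H0; the data do not provide sufficient evidence against H0.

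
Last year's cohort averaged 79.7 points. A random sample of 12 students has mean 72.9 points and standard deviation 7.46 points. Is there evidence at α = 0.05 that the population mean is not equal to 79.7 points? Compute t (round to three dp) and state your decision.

t = -3.158; reject H0

H0: μ = 79.7; H1: μ ≠ 79.7 (one-sample t-test, two-sided).
t = (x̄ − μ₀)/(s/√n) = (72.9 − 79.7)/(7.46/√12) = -3.158
df = n − 1 = 11
Two-sided p-value ≈ 0.009
Since p ≈ 0.009 < α = 0.05, reject H0; the evidence is statistically significant.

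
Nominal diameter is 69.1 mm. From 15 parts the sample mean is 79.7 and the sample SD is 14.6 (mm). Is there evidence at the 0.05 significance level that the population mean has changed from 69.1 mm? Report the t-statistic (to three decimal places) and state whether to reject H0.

H0: μ = 69.1; H1: μ ≠ 69.1 (one-sample t-test, two-sided).
t = (x̄ − μ₀)/(s/√n) = (79.7 − 69.1)/(14.6/√15) = 2.812
df = n − 1 = 14
Two-sided p-value ≈ 0.0139
Since p ≈ 0.0139 < α = 0.05, reject H0; the data support H1.

t = 2.812; reject H0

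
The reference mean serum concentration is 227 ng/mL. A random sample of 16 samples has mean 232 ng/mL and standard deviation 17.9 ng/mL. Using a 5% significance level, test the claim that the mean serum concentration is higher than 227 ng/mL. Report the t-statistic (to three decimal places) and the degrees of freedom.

t = 1.117, df = 15

H0: μ = 227; H1: μ > 227 (one-sample t-test, right-tailed).
t = (x̄ − μ₀)/(s/√n) = (232 − 227)/(17.9/√16) = 1.117
df = n − 1 = 15
p-value = P(T ≥ 1.117) ≈ 0.1407
Since p ≈ 0.1407 > α = 0.05, fail to reject H0; the data do not provide sufficient evidence against H0.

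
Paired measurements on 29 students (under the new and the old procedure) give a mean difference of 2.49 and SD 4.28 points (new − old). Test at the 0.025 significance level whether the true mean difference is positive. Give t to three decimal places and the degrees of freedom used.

H0: μ_d = 0; H1: μ_d > 0 (paired t-test on the differences, right-tailed).
t = d̄/(s_d/√n) = 2.49/(4.28/√29) = 3.133
df = n − 1 = 28
p-value = P(T ≥ 3.133) ≈ 0.002
Since p ≈ 0.002 < α = 0.025, reject H0; the evidence is statistically significant.

t = 3.133, df = 28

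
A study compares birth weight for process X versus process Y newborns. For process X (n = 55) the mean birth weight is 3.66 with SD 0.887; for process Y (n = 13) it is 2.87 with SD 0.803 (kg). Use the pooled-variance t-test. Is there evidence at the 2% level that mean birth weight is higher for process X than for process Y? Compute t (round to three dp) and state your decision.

Let group 1 = process X, group 2 = process Y. H0: μ_1 = μ_2; H1: μ_1 > μ_2 (two-sample pooled-variance t-test, right-tailed).
s_p² = [(55−1)·0.887² + (13−1)·0.803²]/(55+13−2) = 0.760958
t = (3.66 − 2.87)/√[0.760958·(1/55 + 1/13)] = 2.937
df = n₁ + n₂ − 2 = 66
p-value = P(T ≥ 2.937) ≈ 0.0023
Since p ≈ 0.0023 < α = 0.02, reject H0; the evidence is statistically significant.

t = 2.937; reject H0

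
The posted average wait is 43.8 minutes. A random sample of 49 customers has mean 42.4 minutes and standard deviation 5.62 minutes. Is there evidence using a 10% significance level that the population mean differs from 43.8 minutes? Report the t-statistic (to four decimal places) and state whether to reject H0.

t = -1.7438; reject H0

H0: μ = 43.8; H1: μ ≠ 43.8 (one-sample t-test, two-sided).
t = (x̄ − μ₀)/(s/√n) = (42.4 − 43.8)/(5.62/√49) = -1.7438
df = n − 1 = 48
Two-sided p-value ≈ 0.0876
Since p ≈ 0.0876 < α = 0.1, reject H0; the evidence is statistically significant.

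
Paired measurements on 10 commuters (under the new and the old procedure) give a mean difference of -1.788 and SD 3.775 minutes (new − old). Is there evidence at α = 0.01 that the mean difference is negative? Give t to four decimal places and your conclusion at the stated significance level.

H0: μ_d = 0; H1: μ_d < 0 (paired t-test on the differences, left-tailed).
t = d̄/(s_d/√n) = -1.788/(3.775/√10) = -1.4978
df = n − 1 = 9
p-value = P(T ≤ -1.4978) ≈ 0.0842
Since p ≈ 0.0842 > α = 0.01, fail to reject H0; the data do not provide sufficient evidence against H0.

t = -1.4978; fail to reject H0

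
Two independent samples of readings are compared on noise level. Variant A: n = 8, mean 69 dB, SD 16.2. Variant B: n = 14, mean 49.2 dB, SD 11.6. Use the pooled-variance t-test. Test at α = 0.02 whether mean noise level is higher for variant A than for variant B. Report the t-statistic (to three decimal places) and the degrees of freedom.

t = 3.336, df = 20

Let group 1 = variant A, group 2 = variant B. H0: μ_1 = μ_2; H1: μ_1 > μ_2 (two-sample pooled-variance t-test, right-tailed).
s_p² = [(8−1)·16.2² + (14−1)·11.6²]/(8+14−2) = 179.318
t = (69 − 49.2)/√[179.318·(1/8 + 1/14)] = 3.336
df = n₁ + n₂ − 2 = 20
p-value = P(T ≥ 3.336) ≈ 0.002
Since p ≈ 0.002 < α = 0.02, reject H0; the evidence is statistically significant.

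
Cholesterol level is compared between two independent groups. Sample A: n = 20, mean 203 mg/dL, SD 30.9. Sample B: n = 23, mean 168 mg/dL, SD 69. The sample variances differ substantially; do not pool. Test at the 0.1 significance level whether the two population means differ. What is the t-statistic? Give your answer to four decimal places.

2.1929

Let group 1 = sample A, group 2 = sample B. H0: μ_1 = μ_2; H1: μ_1 ≠ μ_2 (Welch's two-sample t-test, two-sided).
t = (x̄_1 − x̄_2)/√(s_1²/n_1 + s_2²/n_2) = (203 − 168)/√(30.9²/20 + 69²/23) = 2.1929
Welch–Satterthwaite df ≈ 31.38
Two-sided p-value ≈ 0.0358
Since p ≈ 0.0358 < α = 0.1, reject H0; the data support H1.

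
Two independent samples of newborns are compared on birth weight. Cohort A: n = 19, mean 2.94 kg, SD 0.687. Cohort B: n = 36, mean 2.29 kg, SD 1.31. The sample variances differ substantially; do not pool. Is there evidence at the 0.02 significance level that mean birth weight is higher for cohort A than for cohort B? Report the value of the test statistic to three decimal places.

Let group 1 = cohort A, group 2 = cohort B. H0: μ_1 = μ_2; H1: μ_1 > μ_2 (Welch's two-sample t-test, right-tailed).
t = (x̄_1 − x̄_2)/√(s_1²/n_1 + s_2²/n_2) = (2.94 − 2.29)/√(0.687²/19 + 1.31²/36) = 2.414
Welch–Satterthwaite df ≈ 53.00
p-value = P(T ≥ 2.414) ≈ 0.0096
Since p ≈ 0.0096 < α = 0.02, reject H0; the data support H1.

2.414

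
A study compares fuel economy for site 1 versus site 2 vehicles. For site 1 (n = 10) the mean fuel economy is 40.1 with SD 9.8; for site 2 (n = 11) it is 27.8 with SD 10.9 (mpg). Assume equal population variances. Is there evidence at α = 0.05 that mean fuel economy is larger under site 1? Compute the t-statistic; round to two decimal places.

Let group 1 = site 1, group 2 = site 2. H0: μ_1 = μ_2; H1: μ_1 > μ_2 (two-sample pooled-variance t-test, right-tailed).
s_p² = [(10−1)·9.8² + (11−1)·10.9²]/(10+11−2) = 108.024
t = (40.1 − 27.8)/√[108.024·(1/10 + 1/11)] = 2.71
df = n₁ + n₂ − 2 = 19
p-value = P(T ≥ 2.71) ≈ 0.0070
Since p ≈ 0.0070 < α = 0.05, reject H0; the evidence is statistically significant.

2.71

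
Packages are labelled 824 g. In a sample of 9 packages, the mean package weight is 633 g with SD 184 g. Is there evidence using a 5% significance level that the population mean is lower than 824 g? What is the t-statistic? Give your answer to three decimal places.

-3.114

H0: μ = 824; H1: μ < 824 (one-sample t-test, left-tailed).
t = (x̄ − μ₀)/(s/√n) = (633 − 824)/(184/√9) = -3.114
df = n − 1 = 8
p-value = P(T ≤ -3.114) ≈ 0.0072
Since p ≈ 0.0072 < α = 0.05, reject H0; the data support H1.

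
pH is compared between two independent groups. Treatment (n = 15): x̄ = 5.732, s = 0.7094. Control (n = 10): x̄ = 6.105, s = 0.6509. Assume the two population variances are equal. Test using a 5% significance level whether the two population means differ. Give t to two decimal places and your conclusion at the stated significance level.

t = -1.33; fail to reject H0

Let group 1 = treatment, group 2 = control. H0: μ_1 = μ_2; H1: μ_1 ≠ μ_2 (two-sample pooled-variance t-test, two-sided).
s_p² = [(15−1)·0.7094² + (10−1)·0.6509²]/(15+10−2) = 0.472109
t = (5.732 − 6.105)/√[0.472109·(1/15 + 1/10)] = -1.33
df = n₁ + n₂ − 2 = 23
Two-sided p-value ≈ 0.1966
Since p ≈ 0.1966 > α = 0.05, fail to reject H0; the data do not provide sufficient evidence against H0.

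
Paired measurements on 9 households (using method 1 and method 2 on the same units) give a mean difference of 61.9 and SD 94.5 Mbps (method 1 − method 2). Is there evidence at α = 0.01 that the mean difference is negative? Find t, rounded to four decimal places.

1.9651

H0: μ_d = 0; H1: μ_d < 0 (paired t-test on the differences, left-tailed).
t = d̄/(s_d/√n) = 61.9/(94.5/√9) = 1.9651
df = n − 1 = 8
p-value = P(T ≤ 1.9651) ≈ 0.9575
Since p ≈ 0.9575 > α = 0.01, fail to reject H0; the data do not provide sufficient evidence against H0.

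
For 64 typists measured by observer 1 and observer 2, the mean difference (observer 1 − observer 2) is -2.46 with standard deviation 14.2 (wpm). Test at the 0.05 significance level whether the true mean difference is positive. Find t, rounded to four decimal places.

-1.3859

H0: μ_d = 0; H1: μ_d > 0 (paired t-test on the differences, right-tailed).
t = d̄/(s_d/√n) = -2.46/(14.2/√64) = -1.3859
df = n − 1 = 63
p-value = P(T ≥ -1.3859) ≈ 0.915
Since p ≈ 0.915 > α = 0.05, fail to reject H0; the evidence is not statistically significant.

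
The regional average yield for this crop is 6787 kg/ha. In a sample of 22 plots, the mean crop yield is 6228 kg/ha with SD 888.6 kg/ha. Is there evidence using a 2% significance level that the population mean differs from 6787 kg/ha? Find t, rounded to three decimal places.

H0: μ = 6787; H1: μ ≠ 6787 (one-sample t-test, two-sided).
t = (x̄ − μ₀)/(s/√n) = (6228 − 6787)/(888.6/√22) = -2.951
df = n − 1 = 21
Two-sided p-value ≈ 0.0076
Since p ≈ 0.0076 < α = 0.02, reject H0; the data support H1.

-2.951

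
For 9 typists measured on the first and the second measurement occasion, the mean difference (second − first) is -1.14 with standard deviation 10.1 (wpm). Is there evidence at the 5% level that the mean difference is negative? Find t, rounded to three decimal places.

H0: μ_d = 0; H1: μ_d < 0 (paired t-test on the differences, left-tailed).
t = d̄/(s_d/√n) = -1.14/(10.1/√9) = -0.339
df = n − 1 = 8
p-value = P(T ≤ -0.339) ≈ 0.3718
Since p ≈ 0.3718 > α = 0.05, fail to reject H0; the data do not provide sufficient evidence against H0.

-0.339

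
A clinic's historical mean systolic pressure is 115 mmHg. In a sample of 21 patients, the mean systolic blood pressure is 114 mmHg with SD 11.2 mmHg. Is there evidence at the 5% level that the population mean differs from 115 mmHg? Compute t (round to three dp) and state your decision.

H0: μ = 115; H1: μ ≠ 115 (one-sample t-test, two-sided).
t = (x̄ − μ₀)/(s/√n) = (114 − 115)/(11.2/√21) = -0.409
df = n − 1 = 20
Two-sided p-value ≈ 0.687
Since p ≈ 0.687 > α = 0.05, fail to reject H0; the evidence is not statistically significant.

t = -0.409; fail to reject H0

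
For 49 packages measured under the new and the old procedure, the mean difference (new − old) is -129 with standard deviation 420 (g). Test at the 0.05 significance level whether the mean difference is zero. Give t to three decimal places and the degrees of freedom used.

H0: μ_d = 0; H1: μ_d ≠ 0 (paired t-test on the differences, two-sided).
t = d̄/(s_d/√n) = -129/(420/√49) = -2.150
df = n − 1 = 48
Two-sided p-value ≈ 0.037
Since p ≈ 0.037 < α = 0.05, reject H0; the data support H1.

t = -2.150, df = 48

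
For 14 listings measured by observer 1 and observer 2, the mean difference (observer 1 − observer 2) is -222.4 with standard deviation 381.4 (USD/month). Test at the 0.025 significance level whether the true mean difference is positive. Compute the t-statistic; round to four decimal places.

-2.1818

H0: μ_d = 0; H1: μ_d > 0 (paired t-test on the differences, right-tailed).
t = d̄/(s_d/√n) = -222.4/(381.4/√14) = -2.1818
df = n − 1 = 13
p-value = P(T ≥ -2.1818) ≈ 0.976
Since p ≈ 0.976 > α = 0.025, fail to reject H0; the data do not provide sufficient evidence against H0.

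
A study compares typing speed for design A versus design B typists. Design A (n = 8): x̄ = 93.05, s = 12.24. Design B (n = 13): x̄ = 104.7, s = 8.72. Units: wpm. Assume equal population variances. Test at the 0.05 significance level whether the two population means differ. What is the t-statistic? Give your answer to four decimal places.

-2.5518

Let group 1 = design A, group 2 = design B. H0: μ_1 = μ_2; H1: μ_1 ≠ μ_2 (two-sample pooled-variance t-test, two-sided).
s_p² = [(8−1)·12.24² + (13−1)·8.72²]/(8+13−2) = 103.22
t = (93.05 − 104.7)/√[103.22·(1/8 + 1/13)] = -2.5518
df = n₁ + n₂ − 2 = 19
Two-sided p-value ≈ 0.0195
Since p ≈ 0.0195 < α = 0.05, reject H0; the data support H1.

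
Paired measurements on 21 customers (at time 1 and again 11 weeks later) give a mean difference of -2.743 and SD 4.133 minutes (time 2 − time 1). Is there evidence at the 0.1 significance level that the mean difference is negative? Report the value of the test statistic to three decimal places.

H0: μ_d = 0; H1: μ_d < 0 (paired t-test on the differences, left-tailed).
t = d̄/(s_d/√n) = -2.743/(4.133/√21) = -3.041
df = n − 1 = 20
p-value = P(T ≤ -3.041) ≈ 0.0032
Since p ≈ 0.0032 < α = 0.1, reject H0; the data support H1.

-3.041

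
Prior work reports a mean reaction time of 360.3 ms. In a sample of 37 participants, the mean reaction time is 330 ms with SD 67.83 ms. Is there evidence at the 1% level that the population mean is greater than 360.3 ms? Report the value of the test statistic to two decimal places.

H0: μ = 360.3; H1: μ > 360.3 (one-sample t-test, right-tailed).
t = (x̄ − μ₀)/(s/√n) = (330 − 360.3)/(67.83/√37) = -2.72
df = n − 1 = 36
p-value = P(T ≥ -2.72) ≈ 0.9950
Since p ≈ 0.9950 > α = 0.01, fail to reject H0; the data do not provide sufficient evidence against H0.

-2.72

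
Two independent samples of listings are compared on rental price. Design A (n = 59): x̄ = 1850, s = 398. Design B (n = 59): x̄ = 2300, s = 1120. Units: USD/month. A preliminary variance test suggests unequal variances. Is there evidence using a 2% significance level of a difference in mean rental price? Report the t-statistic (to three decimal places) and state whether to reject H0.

t = -2.908; reject H0

Let group 1 = design A, group 2 = design B. H0: μ_1 = μ_2; H1: μ_1 ≠ μ_2 (Welch's two-sample t-test, two-sided).
t = (x̄_1 − x̄_2)/√(s_1²/n_1 + s_2²/n_2) = (1850 − 2300)/√(398²/59 + 1120²/59) = -2.908
Welch–Satterthwaite df ≈ 72.42
Two-sided p-value ≈ 0.005
Since p ≈ 0.005 < α = 0.02, reject H0; the evidence is statistically significant.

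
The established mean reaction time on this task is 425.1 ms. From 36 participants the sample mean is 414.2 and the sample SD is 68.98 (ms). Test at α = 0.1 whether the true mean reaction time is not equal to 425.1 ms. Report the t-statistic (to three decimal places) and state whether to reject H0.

H0: μ = 425.1; H1: μ ≠ 425.1 (one-sample t-test, two-sided).
t = (x̄ − μ₀)/(s/√n) = (414.2 − 425.1)/(68.98/√36) = -0.948
df = n − 1 = 35
Two-sided p-value ≈ 0.3496
Since p ≈ 0.3496 > α = 0.1, fail to reject H0; the data do not provide sufficient evidence against H0.

t = -0.948; fail to reject H0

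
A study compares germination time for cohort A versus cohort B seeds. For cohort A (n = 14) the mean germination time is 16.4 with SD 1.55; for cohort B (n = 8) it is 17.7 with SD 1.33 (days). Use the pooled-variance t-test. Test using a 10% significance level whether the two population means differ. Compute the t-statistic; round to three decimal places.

Let group 1 = cohort A, group 2 = cohort B. H0: μ_1 = μ_2; H1: μ_1 ≠ μ_2 (two-sample pooled-variance t-test, two-sided).
s_p² = [(14−1)·1.55² + (8−1)·1.33²]/(14+8−2) = 2.18074
t = (16.4 − 17.7)/√[2.18074·(1/14 + 1/8)] = -1.986
df = n₁ + n₂ − 2 = 20
Two-sided p-value ≈ 0.0609
Since p ≈ 0.0609 < α = 0.1, reject H0; the data support H1.

-1.986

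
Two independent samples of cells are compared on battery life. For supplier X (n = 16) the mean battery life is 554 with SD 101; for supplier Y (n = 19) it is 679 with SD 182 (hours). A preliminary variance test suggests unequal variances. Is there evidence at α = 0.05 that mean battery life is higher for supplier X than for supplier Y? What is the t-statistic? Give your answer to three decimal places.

-2.562

Let group 1 = supplier X, group 2 = supplier Y. H0: μ_1 = μ_2; H1: μ_1 > μ_2 (Welch's two-sample t-test, right-tailed).
t = (x̄_1 − x̄_2)/√(s_1²/n_1 + s_2²/n_2) = (554 − 679)/√(101²/16 + 182²/19) = -2.562
Welch–Satterthwaite df ≈ 28.93
p-value = P(T ≥ -2.562) ≈ 0.992
Since p ≈ 0.992 > α = 0.05, fail to reject H0; the data do not provide sufficient evidence against H0.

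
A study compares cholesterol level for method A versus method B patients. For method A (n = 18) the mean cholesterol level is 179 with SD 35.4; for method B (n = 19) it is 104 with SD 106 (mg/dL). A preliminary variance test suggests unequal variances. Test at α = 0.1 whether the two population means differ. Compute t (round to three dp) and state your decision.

Let group 1 = method A, group 2 = method B. H0: μ_1 = μ_2; H1: μ_1 ≠ μ_2 (Welch's two-sample t-test, two-sided).
t = (x̄_1 − x̄_2)/√(s_1²/n_1 + s_2²/n_2) = (179 − 104)/√(35.4²/18 + 106²/19) = 2.917
Welch–Satterthwaite df ≈ 22.16
Two-sided p-value ≈ 0.0079
Since p ≈ 0.0079 < α = 0.1, reject H0; the data support H1.

t = 2.917; reject H0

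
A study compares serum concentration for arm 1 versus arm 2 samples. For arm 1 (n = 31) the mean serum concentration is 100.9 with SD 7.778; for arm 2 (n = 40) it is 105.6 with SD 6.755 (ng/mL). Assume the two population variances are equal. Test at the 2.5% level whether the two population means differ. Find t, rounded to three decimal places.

Let group 1 = arm 1, group 2 = arm 2. H0: μ_1 = μ_2; H1: μ_1 ≠ μ_2 (two-sample pooled-variance t-test, two-sided).
s_p² = [(31−1)·7.778² + (40−1)·6.755²]/(31+40−2) = 52.0941
t = (100.9 − 105.6)/√[52.0941·(1/31 + 1/40)] = -2.721
df = n₁ + n₂ − 2 = 69
Two-sided p-value ≈ 0.0082
Since p ≈ 0.0082 < α = 0.025, reject H0; the evidence is statistically significant.

-2.721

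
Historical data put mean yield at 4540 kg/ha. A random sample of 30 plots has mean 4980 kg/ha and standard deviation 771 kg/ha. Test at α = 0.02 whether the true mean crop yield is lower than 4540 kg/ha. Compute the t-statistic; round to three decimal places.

3.126

H0: μ = 4540; H1: μ < 4540 (one-sample t-test, left-tailed).
t = (x̄ − μ₀)/(s/√n) = (4980 − 4540)/(771/√30) = 3.126
df = n − 1 = 29
p-value = P(T ≤ 3.126) ≈ 0.998
Since p ≈ 0.998 > α = 0.02, fail to reject H0; the evidence is not statistically significant.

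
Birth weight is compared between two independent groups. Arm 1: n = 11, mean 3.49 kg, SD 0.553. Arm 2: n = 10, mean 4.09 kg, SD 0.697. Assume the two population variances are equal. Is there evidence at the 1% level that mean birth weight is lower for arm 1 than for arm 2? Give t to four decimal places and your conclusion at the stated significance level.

t = -2.1959; fail to reject H0

Let group 1 = arm 1, group 2 = arm 2. H0: μ_1 = μ_2; H1: μ_1 < μ_2 (two-sample pooled-variance t-test, left-tailed).
s_p² = [(11−1)·0.553² + (10−1)·0.697²]/(11+10−2) = 0.391072
t = (3.49 − 4.09)/√[0.391072·(1/11 + 1/10)] = -2.1959
df = n₁ + n₂ − 2 = 19
p-value = P(T ≤ -2.1959) ≈ 0.020
Since p ≈ 0.020 > α = 0.01, fail to reject H0; the data do not provide sufficient evidence against H0.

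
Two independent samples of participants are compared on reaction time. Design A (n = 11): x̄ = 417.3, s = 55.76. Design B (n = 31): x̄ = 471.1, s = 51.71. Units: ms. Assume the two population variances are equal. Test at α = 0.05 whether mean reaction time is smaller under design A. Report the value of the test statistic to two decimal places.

-2.91

Let group 1 = design A, group 2 = design B. H0: μ_1 = μ_2; H1: μ_1 < μ_2 (two-sample pooled-variance t-test, left-tailed).
s_p² = [(11−1)·55.76² + (31−1)·51.71²]/(11+31−2) = 2782.74
t = (417.3 − 471.1)/√[2782.74·(1/11 + 1/31)] = -2.91
df = n₁ + n₂ − 2 = 40
p-value = P(T ≤ -2.91) ≈ 0.0030
Since p ≈ 0.0030 < α = 0.05, reject H0; the evidence is statistically significant.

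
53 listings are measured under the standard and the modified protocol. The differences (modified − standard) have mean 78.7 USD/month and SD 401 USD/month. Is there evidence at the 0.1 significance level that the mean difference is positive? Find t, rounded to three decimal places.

1.429

H0: μ_d = 0; H1: μ_d > 0 (paired t-test on the differences, right-tailed).
t = d̄/(s_d/√n) = 78.7/(401/√53) = 1.429
df = n − 1 = 52
p-value = P(T ≥ 1.429) ≈ 0.080
Since p ≈ 0.080 < α = 0.1, reject H0; the evidence is statistically significant.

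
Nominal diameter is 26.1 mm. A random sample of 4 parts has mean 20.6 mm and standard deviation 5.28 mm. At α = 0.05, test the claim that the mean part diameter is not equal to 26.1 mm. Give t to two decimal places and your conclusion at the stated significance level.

t = -2.08; fail to reject H0

H0: μ = 26.1; H1: μ ≠ 26.1 (one-sample t-test, two-sided).
t = (x̄ − μ₀)/(s/√n) = (20.6 − 26.1)/(5.28/√4) = -2.08
df = n − 1 = 3
Two-sided p-value ≈ 0.1286
Since p ≈ 0.1286 > α = 0.05, fail to reject H0; the data do not provide sufficient evidence against H0.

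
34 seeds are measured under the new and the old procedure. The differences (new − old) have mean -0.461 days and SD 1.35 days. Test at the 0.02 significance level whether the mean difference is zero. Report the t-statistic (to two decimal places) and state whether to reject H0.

t = -1.99; fail to reject H0

H0: μ_d = 0; H1: μ_d ≠ 0 (paired t-test on the differences, two-sided).
t = d̄/(s_d/√n) = -0.461/(1.35/√34) = -1.99
df = n − 1 = 33
Two-sided p-value ≈ 0.0548
Since p ≈ 0.0548 > α = 0.02, fail to reject H0; the data do not provide sufficient evidence against H0.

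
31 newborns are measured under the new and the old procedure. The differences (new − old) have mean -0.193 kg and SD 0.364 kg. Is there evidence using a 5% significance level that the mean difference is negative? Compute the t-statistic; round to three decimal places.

-2.952

H0: μ_d = 0; H1: μ_d < 0 (paired t-test on the differences, left-tailed).
t = d̄/(s_d/√n) = -0.193/(0.364/√31) = -2.952
df = n − 1 = 30
p-value = P(T ≤ -2.952) ≈ 0.0030
Since p ≈ 0.0030 < α = 0.05, reject H0; the evidence is statistically significant.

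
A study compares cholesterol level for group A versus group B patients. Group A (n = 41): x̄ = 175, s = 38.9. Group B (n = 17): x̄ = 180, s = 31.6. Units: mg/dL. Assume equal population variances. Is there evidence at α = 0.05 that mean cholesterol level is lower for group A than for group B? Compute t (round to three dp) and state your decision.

Let group 1 = group A, group 2 = group B. H0: μ_1 = μ_2; H1: μ_1 < μ_2 (two-sample pooled-variance t-test, left-tailed).
s_p² = [(41−1)·38.9² + (17−1)·31.6²]/(41+17−2) = 1366.17
t = (175 − 180)/√[1366.17·(1/41 + 1/17)] = -0.469
df = n₁ + n₂ − 2 = 56
p-value = P(T ≤ -0.469) ≈ 0.320
Since p ≈ 0.320 > α = 0.05, fail to reject H0; the evidence is not statistically significant.

t = -0.469; fail to reject H0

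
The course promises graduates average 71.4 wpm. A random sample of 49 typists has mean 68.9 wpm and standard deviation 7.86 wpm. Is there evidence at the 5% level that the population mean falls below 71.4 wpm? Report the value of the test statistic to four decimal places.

-2.2265

H0: μ = 71.4; H1: μ < 71.4 (one-sample t-test, left-tailed).
t = (x̄ − μ₀)/(s/√n) = (68.9 − 71.4)/(7.86/√49) = -2.2265
df = n − 1 = 48
p-value = P(T ≤ -2.2265) ≈ 0.0154
Since p ≈ 0.0154 < α = 0.05, reject H0; the evidence is statistically significant.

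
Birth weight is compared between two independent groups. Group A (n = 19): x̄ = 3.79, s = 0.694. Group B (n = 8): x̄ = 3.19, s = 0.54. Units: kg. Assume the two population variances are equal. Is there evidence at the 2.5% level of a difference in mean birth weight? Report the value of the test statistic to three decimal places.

2.175

Let group 1 = group A, group 2 = group B. H0: μ_1 = μ_2; H1: μ_1 ≠ μ_2 (two-sample pooled-variance t-test, two-sided).
s_p² = [(19−1)·0.694² + (8−1)·0.54²]/(19+8−2) = 0.428426
t = (3.79 − 3.19)/√[0.428426·(1/19 + 1/8)] = 2.175
df = n₁ + n₂ − 2 = 25
Two-sided p-value ≈ 0.0393
Since p ≈ 0.0393 > α = 0.025, fail to reject H0; the data do not provide sufficient evidence against H0.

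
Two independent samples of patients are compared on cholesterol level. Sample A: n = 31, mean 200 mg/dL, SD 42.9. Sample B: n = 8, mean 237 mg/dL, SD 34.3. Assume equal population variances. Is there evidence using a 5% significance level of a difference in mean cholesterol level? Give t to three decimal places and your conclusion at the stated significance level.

t = -2.253; reject H0

Let group 1 = sample A, group 2 = sample B. H0: μ_1 = μ_2; H1: μ_1 ≠ μ_2 (two-sample pooled-variance t-test, two-sided).
s_p² = [(31−1)·42.9² + (8−1)·34.3²]/(31+8−2) = 1714.8
t = (200 − 237)/√[1714.8·(1/31 + 1/8)] = -2.253
df = n₁ + n₂ − 2 = 37
Two-sided p-value ≈ 0.0303
Since p ≈ 0.0303 < α = 0.05, reject H0; the data support H1.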